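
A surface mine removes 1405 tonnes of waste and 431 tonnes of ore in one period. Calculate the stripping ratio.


3.2599

Stripping ratio = waste tonnage / ore tonnage
= 1405 / 431
= 3.2599


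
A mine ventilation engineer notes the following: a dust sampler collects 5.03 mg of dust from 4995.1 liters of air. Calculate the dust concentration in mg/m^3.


1.007 mg/m^3

Convert liters to m^3: 1 m^3 = 1000 L
Concentration = mass / volume * 1000
= 5.03 / 4995.1 * 1000
= 0.001006986847 * 1000
= 1.007 mg/m^3


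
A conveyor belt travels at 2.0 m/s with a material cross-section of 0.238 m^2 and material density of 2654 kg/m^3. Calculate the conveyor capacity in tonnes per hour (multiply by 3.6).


4547.8944 t/h

Volumetric flow = speed * area
= 2.0 * 0.238 = 0.476 m^3/s
Mass flow = volumetric * density
= 0.476 * 2654 = 1263.304 kg/s
Convert to t/h: multiply by 3.6
Capacity = 1263.304 * 3.6
= 4547.8944 t/h


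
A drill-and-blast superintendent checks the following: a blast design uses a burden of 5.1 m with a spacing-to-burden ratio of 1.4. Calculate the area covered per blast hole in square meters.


First, find the spacing:
Spacing = burden * ratio = 5.1 * 1.4
= 7.14 m
Then, calculate the area:
Area = burden * spacing = 5.1 * 7.14
= 36.414 m^2

36.414 m^2


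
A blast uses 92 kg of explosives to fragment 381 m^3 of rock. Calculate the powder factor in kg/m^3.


Powder factor = explosive mass / rock volume
= 92 / 381
= 0.2415 kg/m^3

0.2415 kg/m^3


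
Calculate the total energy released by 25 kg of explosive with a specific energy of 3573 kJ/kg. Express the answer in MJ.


Energy = mass * specific_energy / 1000
= 25 * 3573 / 1000
= 89325 / 1000
= 89.325 MJ

89.325 MJ


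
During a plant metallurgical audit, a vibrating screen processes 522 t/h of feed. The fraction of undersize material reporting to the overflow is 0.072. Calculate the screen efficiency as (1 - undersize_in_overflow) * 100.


92.8%

Screen efficiency = (1 - fraction of undersize in overflow) * 100
= (1 - 0.072) * 100
= 0.928 * 100
= 92.8%


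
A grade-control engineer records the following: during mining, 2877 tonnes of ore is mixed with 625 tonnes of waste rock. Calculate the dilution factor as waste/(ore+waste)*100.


Total material = ore + waste
= 2877 + 625 = 3502 tonnes
Dilution = waste / total * 100
= 625 / 3502 * 100
= 0.178469446 * 100
= 17.8469%

17.8469%


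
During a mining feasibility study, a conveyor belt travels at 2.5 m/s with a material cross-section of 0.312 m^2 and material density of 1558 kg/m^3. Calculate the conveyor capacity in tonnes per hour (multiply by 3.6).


4374.864 t/h

Volumetric flow = speed * area
= 2.5 * 0.312 = 0.78 m^3/s
Mass flow = volumetric * density
= 0.78 * 1558 = 1215.24 kg/s
Convert to t/h: multiply by 3.6
Capacity = 1215.24 * 3.6
= 4374.864 t/h


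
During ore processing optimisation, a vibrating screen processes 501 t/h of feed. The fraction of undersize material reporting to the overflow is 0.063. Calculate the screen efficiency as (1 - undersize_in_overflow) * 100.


Screen efficiency = (1 - fraction of undersize in overflow) * 100
= (1 - 0.063) * 100
= 0.937 * 100
= 93.7%

93.7%


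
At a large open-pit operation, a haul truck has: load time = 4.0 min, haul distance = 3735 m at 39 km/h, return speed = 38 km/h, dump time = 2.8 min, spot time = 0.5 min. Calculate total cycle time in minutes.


Convert haul speed to m/min: 39 * 1000/60 = 650 m/min
Haul time = 3735 / 650 = 5.746153846 min
Convert return speed to m/min: 38 * 1000/60 = 633.3333333 m/min
Return time = 3735 / 633.3333333 = 5.897368421 min
Total cycle time:
= 4.0 + 5.746153846 + 2.8 + 5.897368421 + 0.5
= 18.9435 min

18.9435 min


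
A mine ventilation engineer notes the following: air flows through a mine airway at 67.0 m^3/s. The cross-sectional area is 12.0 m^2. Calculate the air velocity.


5.5833 m/s

Velocity = flow rate / cross-sectional area
= 67.0 / 12.0
= 5.5833 m/s


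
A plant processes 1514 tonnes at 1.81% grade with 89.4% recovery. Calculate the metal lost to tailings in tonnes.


Total metal in feed:
= 1514 * 1.81 / 100 = 27.4034 tonnes
Metal recovered:
= 27.4034 * 89.4 / 100 = 24.4986396 tonnes
Metal lost to tailings:
= 27.4034 - 24.4986396
= 2.9048 tonnes

2.9048 tonnes


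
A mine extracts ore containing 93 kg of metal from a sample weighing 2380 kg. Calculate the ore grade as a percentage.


3.9076%

Ore grade = (metal mass / ore mass) * 100
= (93 / 2380) * 100
= 0.03907563025 * 100
= 3.9076%


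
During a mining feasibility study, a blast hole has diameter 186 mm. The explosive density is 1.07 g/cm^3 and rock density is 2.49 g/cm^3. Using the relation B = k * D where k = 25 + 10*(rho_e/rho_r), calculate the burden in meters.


First, compute k:
rho_e / rho_r = 1.07 / 2.49 = 0.4297188755
k = 25 + 10 * 0.4297188755 = 29.29718876
Then, compute burden:
B = k * D / 1000 = 29.29718876 * 186 / 1000
= 5449.277108 / 1000
= 5.4493 m

5.4493 m


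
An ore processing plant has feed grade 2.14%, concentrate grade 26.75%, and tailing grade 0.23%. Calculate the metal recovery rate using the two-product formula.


90.0264%

Using the two-product formula:
R = 100 * c * (f - t) / (f * (c - t))
Numerator = 100 * 26.75 * (2.14 - 0.23)
= 100 * 26.75 * 1.91
= 5109.25
Denominator = 2.14 * (26.75 - 0.23)
= 2.14 * 26.52
= 56.7528
R = 5109.25 / 56.7528
= 90.0264%


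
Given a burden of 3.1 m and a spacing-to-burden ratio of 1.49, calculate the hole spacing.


Spacing = burden * ratio
= 3.1 * 1.49
= 4.619 m

4.619 m


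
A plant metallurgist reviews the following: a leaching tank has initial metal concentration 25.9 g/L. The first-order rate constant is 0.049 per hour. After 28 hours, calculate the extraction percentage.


74.6401%

Compute the exponent:
-k * t = -0.049 * 28 = -1.372
Remaining concentration:
C = 25.9 * exp(-1.372)
= 25.9 * 0.2535992535
= 6.568220666 g/L
Extracted = 25.9 - 6.568220666 = 19.33177933 g/L
Extraction % = 19.33177933 / 25.9 * 100
= 74.6401%


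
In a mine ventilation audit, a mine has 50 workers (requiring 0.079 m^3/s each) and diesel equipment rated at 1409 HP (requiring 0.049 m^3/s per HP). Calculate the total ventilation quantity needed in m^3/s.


Airflow for workers:
Q_people = 50 * 0.079 = 3.95 m^3/s
Airflow for diesel equipment:
Q_diesel = 1409 * 0.049 = 69.041 m^3/s
Total ventilation:
Q_total = 3.95 + 69.041
= 72.991 m^3/s

72.991 m^3/s


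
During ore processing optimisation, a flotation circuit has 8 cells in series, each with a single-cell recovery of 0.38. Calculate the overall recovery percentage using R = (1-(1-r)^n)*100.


Complement of single-cell recovery:
1 - r = 1 - 0.38 = 0.62
Raise to power n:
(1 - r)^8 = 0.62^8 = 0.02183401056
Overall recovery:
R = (1 - 0.02183401056) * 100
= 97.8166%

97.8166%


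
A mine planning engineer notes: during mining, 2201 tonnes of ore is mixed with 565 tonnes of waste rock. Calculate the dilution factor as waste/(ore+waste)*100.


Total material = ore + waste
= 2201 + 565 = 2766 tonnes
Dilution = waste / total * 100
= 565 / 2766 * 100
= 0.2042660882 * 100
= 20.4266%

20.4266%


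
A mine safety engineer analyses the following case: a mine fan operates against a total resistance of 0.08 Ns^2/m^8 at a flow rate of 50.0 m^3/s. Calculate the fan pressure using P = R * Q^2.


Compute Q^2:
Q^2 = 50.0^2 = 2500.0
Compute pressure:
P = R * Q^2 = 0.08 * 2500.0
= 200.0 Pa

200.0 Pa


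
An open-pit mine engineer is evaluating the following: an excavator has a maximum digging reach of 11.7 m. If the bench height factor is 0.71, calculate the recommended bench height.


8.307 m

Bench height = reach * factor
= 11.7 * 0.71
= 8.307 m


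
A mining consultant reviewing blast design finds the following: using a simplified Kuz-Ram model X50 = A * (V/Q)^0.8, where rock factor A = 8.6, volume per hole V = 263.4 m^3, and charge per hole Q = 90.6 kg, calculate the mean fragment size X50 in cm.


20.1971 cm

Compute V/Q:
V/Q = 263.4 / 90.6 = 2.907284768
Raise to the power 0.8:
(V/Q)^0.8 = 2.907284768^0.8 = 2.348497263
Multiply by A:
X50 = 8.6 * 2.348497263
= 20.1971 cm


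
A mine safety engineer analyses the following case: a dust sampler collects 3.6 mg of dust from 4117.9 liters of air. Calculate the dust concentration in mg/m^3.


0.8742 mg/m^3

Convert liters to m^3: 1 m^3 = 1000 L
Concentration = mass / volume * 1000
= 3.6 / 4117.9 * 1000
= 0.0008742320115 * 1000
= 0.8742 mg/m^3


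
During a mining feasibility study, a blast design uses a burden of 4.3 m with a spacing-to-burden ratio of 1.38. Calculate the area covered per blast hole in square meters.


25.5162 m^2

First, find the spacing:
Spacing = burden * ratio = 4.3 * 1.38
= 5.934 m
Then, calculate the area:
Area = burden * spacing = 4.3 * 5.934
= 25.5162 m^2


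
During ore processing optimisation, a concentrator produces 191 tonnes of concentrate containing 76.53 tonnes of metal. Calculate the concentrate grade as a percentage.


Grade = (metal in concentrate / concentrate mass) * 100
= (76.53 / 191) * 100
= 0.4006806283 * 100
= 40.0681%

40.0681%


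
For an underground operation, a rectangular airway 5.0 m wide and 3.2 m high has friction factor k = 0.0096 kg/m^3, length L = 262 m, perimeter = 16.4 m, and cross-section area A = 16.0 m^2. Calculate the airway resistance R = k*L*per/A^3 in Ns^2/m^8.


0.0101 Ns^2/m^8

Compute the numerator:
k * L * per = 0.0096 * 262 * 16.4
= 41.24928
Compute the denominator:
A^3 = 16.0^3 = 4096
Resistance:
R = 41.24928 / 4096
= 0.0101 Ns^2/m^8


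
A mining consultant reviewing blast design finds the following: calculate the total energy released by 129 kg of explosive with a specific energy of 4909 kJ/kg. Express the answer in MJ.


633.261 MJ

Energy = mass * specific_energy / 1000
= 129 * 4909 / 1000
= 633261 / 1000
= 633.261 MJ


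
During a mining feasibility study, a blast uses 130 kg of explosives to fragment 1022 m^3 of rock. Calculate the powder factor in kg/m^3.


0.1272 kg/m^3

Powder factor = explosive mass / rock volume
= 130 / 1022
= 0.1272 kg/m^3


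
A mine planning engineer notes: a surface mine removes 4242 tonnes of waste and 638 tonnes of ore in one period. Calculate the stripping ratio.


6.6489

Stripping ratio = waste tonnage / ore tonnage
= 4242 / 638
= 6.6489


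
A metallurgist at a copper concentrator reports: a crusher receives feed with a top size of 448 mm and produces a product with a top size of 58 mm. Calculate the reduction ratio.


7.7241

Reduction ratio = feed size / product size
= 448 / 58
= 7.7241


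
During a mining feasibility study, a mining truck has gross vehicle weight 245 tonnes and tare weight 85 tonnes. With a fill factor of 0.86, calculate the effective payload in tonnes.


137.6 tonnes

Maximum payload = gross - tare
= 245 - 85 = 160 tonnes
Effective payload = max payload * fill factor
= 160 * 0.86
= 137.6 tonnes


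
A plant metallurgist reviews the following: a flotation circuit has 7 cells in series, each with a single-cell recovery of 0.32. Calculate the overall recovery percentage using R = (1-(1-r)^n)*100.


93.277%

Complement of single-cell recovery:
1 - r = 1 - 0.32 = 0.68
Raise to power n:
(1 - r)^7 = 0.68^7 = 0.06722988818
Overall recovery:
R = (1 - 0.06722988818) * 100
= 93.277%


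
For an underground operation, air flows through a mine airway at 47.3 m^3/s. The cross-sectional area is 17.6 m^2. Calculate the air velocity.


Velocity = flow rate / cross-sectional area
= 47.3 / 17.6
= 2.6875 m/s

2.6875 m/s


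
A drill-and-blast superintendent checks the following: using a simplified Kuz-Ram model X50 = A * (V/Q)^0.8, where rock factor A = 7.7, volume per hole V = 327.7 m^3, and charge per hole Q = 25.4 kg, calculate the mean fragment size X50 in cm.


59.5669 cm

Compute V/Q:
V/Q = 327.7 / 25.4 = 12.9015748
Raise to the power 0.8:
(V/Q)^0.8 = 12.9015748^0.8 = 7.735959364
Multiply by A:
X50 = 7.7 * 7.735959364
= 59.5669 cm


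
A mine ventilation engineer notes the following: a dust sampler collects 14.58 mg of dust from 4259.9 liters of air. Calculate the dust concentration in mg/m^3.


Convert liters to m^3: 1 m^3 = 1000 L
Concentration = mass / volume * 1000
= 14.58 / 4259.9 * 1000
= 0.003422615554 * 1000
= 3.4226 mg/m^3

3.4226 mg/m^3


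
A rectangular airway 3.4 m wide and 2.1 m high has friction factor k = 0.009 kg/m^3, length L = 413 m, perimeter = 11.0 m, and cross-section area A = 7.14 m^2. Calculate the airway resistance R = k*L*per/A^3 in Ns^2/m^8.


0.1123 Ns^2/m^8

Compute the numerator:
k * L * per = 0.009 * 413 * 11.0
= 40.887
Compute the denominator:
A^3 = 7.14^3 = 363.994344
Resistance:
R = 40.887 / 363.994344
= 0.1123 Ns^2/m^8


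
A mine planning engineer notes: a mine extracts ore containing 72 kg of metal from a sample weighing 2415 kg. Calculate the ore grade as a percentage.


Ore grade = (metal mass / ore mass) * 100
= (72 / 2415) * 100
= 0.0298136646 * 100
= 2.9814%

2.9814%


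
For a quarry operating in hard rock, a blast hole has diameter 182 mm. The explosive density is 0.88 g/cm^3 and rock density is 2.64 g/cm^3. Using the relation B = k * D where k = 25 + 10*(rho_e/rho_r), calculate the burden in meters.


5.1567 m

First, compute k:
rho_e / rho_r = 0.88 / 2.64 = 0.3333333333
k = 25 + 10 * 0.3333333333 = 28.33333333
Then, compute burden:
B = k * D / 1000 = 28.33333333 * 182 / 1000
= 5156.666667 / 1000
= 5.1567 m


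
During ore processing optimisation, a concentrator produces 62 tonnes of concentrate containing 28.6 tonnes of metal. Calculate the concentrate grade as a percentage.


46.129%

Grade = (metal in concentrate / concentrate mass) * 100
= (28.6 / 62) * 100
= 0.4612903226 * 100
= 46.129%


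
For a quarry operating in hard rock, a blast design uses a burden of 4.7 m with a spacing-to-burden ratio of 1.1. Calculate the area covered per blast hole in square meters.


First, find the spacing:
Spacing = burden * ratio = 4.7 * 1.1
= 5.17 m
Then, calculate the area:
Area = burden * spacing = 4.7 * 5.17
= 24.299 m^2

24.299 m^2


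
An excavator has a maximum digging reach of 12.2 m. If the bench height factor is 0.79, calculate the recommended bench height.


Bench height = reach * factor
= 12.2 * 0.79
= 9.638 m

9.638 m


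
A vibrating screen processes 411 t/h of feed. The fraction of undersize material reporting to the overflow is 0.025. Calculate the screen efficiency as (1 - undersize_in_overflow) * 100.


Screen efficiency = (1 - fraction of undersize in overflow) * 100
= (1 - 0.025) * 100
= 0.975 * 100
= 97.5%

97.5%


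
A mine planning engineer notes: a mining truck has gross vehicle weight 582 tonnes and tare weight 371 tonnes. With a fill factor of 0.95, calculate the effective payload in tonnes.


200.45 tonnes

Maximum payload = gross - tare
= 582 - 371 = 211 tonnes
Effective payload = max payload * fill factor
= 211 * 0.95
= 200.45 tonnes


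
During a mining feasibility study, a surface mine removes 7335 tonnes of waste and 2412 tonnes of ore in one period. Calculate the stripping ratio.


3.041

Stripping ratio = waste tonnage / ore tonnage
= 7335 / 2412
= 3.041


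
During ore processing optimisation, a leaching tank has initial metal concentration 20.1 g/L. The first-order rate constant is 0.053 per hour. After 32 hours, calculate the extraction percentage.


Compute the exponent:
-k * t = -0.053 * 32 = -1.696
Remaining concentration:
C = 20.1 * exp(-1.696)
= 20.1 * 0.1834157216
= 3.686656004 g/L
Extracted = 20.1 - 3.686656004 = 16.413344 g/L
Extraction % = 16.413344 / 20.1 * 100
= 81.6584%

81.6584%


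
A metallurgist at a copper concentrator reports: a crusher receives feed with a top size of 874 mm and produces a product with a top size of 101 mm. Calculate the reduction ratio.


8.6535

Reduction ratio = feed size / product size
= 874 / 101
= 8.6535


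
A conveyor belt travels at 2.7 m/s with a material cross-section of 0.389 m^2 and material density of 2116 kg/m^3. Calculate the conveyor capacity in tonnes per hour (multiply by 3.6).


Volumetric flow = speed * area
= 2.7 * 0.389 = 1.0503 m^3/s
Mass flow = volumetric * density
= 1.0503 * 2116 = 2222.4348 kg/s
Convert to t/h: multiply by 3.6
Capacity = 2222.4348 * 3.6
= 8000.7653 t/h

8000.7653 t/h


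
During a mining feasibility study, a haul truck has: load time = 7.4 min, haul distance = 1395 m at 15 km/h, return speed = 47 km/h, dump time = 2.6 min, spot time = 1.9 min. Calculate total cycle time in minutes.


19.2609 min

Convert haul speed to m/min: 15 * 1000/60 = 250 m/min
Haul time = 1395 / 250 = 5.58 min
Convert return speed to m/min: 47 * 1000/60 = 783.3333333 m/min
Return time = 1395 / 783.3333333 = 1.780851064 min
Total cycle time:
= 7.4 + 5.58 + 2.6 + 1.780851064 + 1.9
= 19.2609 min


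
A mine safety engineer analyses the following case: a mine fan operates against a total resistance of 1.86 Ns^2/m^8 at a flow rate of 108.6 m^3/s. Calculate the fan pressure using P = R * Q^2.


Compute Q^2:
Q^2 = 108.6^2 = 11793.96
Compute pressure:
P = R * Q^2 = 1.86 * 11793.96
= 21936.7656 Pa

21936.7656 Pa


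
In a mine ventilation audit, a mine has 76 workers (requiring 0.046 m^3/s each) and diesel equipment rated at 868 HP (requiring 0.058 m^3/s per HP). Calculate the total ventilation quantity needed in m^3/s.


53.84 m^3/s

Airflow for workers:
Q_people = 76 * 0.046 = 3.496 m^3/s
Airflow for diesel equipment:
Q_diesel = 868 * 0.058 = 50.344 m^3/s
Total ventilation:
Q_total = 3.496 + 50.344
= 53.84 m^3/s


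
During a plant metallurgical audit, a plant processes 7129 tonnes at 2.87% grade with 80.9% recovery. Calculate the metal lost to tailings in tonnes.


39.079 tonnes

Total metal in feed:
= 7129 * 2.87 / 100 = 204.6023 tonnes
Metal recovered:
= 204.6023 * 80.9 / 100 = 165.5232607 tonnes
Metal lost to tailings:
= 204.6023 - 165.5232607
= 39.079 tonnes


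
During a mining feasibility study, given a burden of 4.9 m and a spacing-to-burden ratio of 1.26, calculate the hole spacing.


Spacing = burden * ratio
= 4.9 * 1.26
= 6.174 m

6.174 m


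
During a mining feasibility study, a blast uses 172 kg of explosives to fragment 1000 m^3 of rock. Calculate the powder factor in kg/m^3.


0.172 kg/m^3

Powder factor = explosive mass / rock volume
= 172 / 1000
= 0.172 kg/m^3


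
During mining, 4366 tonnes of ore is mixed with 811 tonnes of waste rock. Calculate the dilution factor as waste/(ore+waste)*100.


Total material = ore + waste
= 4366 + 811 = 5177 tonnes
Dilution = waste / total * 100
= 811 / 5177 * 100
= 0.1566544331 * 100
= 15.6654%

15.6654%


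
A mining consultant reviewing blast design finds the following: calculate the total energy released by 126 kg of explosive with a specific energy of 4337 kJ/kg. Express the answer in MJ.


Energy = mass * specific_energy / 1000
= 126 * 4337 / 1000
= 546462 / 1000
= 546.462 MJ

546.462 MJ


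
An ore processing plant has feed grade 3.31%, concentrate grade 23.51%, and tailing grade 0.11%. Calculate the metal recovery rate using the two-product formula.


Using the two-product formula:
R = 100 * c * (f - t) / (f * (c - t))
Numerator = 100 * 23.51 * (3.31 - 0.11)
= 100 * 23.51 * 3.2
= 7523.2
Denominator = 3.31 * (23.51 - 0.11)
= 3.31 * 23.4
= 77.454
R = 7523.2 / 77.454
= 97.1312%

97.1312%


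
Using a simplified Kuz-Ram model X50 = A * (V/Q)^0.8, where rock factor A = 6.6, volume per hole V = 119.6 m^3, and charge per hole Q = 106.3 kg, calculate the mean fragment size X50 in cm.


Compute V/Q:
V/Q = 119.6 / 106.3 = 1.125117592
Raise to the power 0.8:
(V/Q)^0.8 = 1.125117592^0.8 = 1.098900402
Multiply by A:
X50 = 6.6 * 1.098900402
= 7.2527 cm

7.2527 cm


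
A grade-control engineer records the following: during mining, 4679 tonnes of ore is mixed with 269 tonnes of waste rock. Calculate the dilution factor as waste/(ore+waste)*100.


Total material = ore + waste
= 4679 + 269 = 4948 tonnes
Dilution = waste / total * 100
= 269 / 4948 * 100
= 0.05436540016 * 100
= 5.4365%

5.4365%


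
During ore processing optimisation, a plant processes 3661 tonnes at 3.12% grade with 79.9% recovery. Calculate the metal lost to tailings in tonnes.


Total metal in feed:
= 3661 * 3.12 / 100 = 114.2232 tonnes
Metal recovered:
= 114.2232 * 79.9 / 100 = 91.2643368 tonnes
Metal lost to tailings:
= 114.2232 - 91.2643368
= 22.9589 tonnes

22.9589 tonnes


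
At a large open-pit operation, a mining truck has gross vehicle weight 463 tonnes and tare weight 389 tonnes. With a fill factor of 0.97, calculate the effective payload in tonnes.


Maximum payload = gross - tare
= 463 - 389 = 74 tonnes
Effective payload = max payload * fill factor
= 74 * 0.97
= 71.78 tonnes

71.78 tonnes


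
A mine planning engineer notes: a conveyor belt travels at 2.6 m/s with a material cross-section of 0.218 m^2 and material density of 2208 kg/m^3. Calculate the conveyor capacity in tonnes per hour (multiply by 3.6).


Volumetric flow = speed * area
= 2.6 * 0.218 = 0.5668 m^3/s
Mass flow = volumetric * density
= 0.5668 * 2208 = 1251.4944 kg/s
Convert to t/h: multiply by 3.6
Capacity = 1251.4944 * 3.6
= 4505.3798 t/h

4505.3798 t/h


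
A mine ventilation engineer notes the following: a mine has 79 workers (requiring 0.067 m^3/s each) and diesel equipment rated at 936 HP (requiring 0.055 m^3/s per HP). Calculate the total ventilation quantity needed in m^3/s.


Airflow for workers:
Q_people = 79 * 0.067 = 5.293 m^3/s
Airflow for diesel equipment:
Q_diesel = 936 * 0.055 = 51.48 m^3/s
Total ventilation:
Q_total = 5.293 + 51.48
= 56.773 m^3/s

56.773 m^3/s


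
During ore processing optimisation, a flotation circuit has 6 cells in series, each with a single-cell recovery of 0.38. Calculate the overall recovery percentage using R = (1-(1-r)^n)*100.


Complement of single-cell recovery:
1 - r = 1 - 0.38 = 0.62
Raise to power n:
(1 - r)^6 = 0.62^6 = 0.05680023558
Overall recovery:
R = (1 - 0.05680023558) * 100
= 94.32%

94.32%


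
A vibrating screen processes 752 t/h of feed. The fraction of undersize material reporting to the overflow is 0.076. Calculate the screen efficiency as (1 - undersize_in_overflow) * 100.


Screen efficiency = (1 - fraction of undersize in overflow) * 100
= (1 - 0.076) * 100
= 0.924 * 100
= 92.4%

92.4%


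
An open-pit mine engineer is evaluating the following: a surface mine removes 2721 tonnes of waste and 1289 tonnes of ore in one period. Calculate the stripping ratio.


Stripping ratio = waste tonnage / ore tonnage
= 2721 / 1289
= 2.1109

2.1109


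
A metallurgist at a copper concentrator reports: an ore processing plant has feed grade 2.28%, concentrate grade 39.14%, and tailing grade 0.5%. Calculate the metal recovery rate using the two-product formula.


79.0804%

Using the two-product formula:
R = 100 * c * (f - t) / (f * (c - t))
Numerator = 100 * 39.14 * (2.28 - 0.5)
= 100 * 39.14 * 1.78
= 6966.92
Denominator = 2.28 * (39.14 - 0.5)
= 2.28 * 38.64
= 88.0992
R = 6966.92 / 88.0992
= 79.0804%


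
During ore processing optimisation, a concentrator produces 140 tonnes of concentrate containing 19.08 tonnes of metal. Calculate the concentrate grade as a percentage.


Grade = (metal in concentrate / concentrate mass) * 100
= (19.08 / 140) * 100
= 0.1362857143 * 100
= 13.6286%

13.6286%


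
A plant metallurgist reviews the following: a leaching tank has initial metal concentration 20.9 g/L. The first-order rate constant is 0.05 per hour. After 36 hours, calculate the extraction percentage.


Compute the exponent:
-k * t = -0.05 * 36 = -1.8
Remaining concentration:
C = 20.9 * exp(-1.8)
= 20.9 * 0.1652988882
= 3.454746764 g/L
Extracted = 20.9 - 3.454746764 = 17.44525324 g/L
Extraction % = 17.44525324 / 20.9 * 100
= 83.4701%

83.4701%


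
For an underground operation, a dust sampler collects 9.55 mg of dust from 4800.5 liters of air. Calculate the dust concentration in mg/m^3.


1.9894 mg/m^3

Convert liters to m^3: 1 m^3 = 1000 L
Concentration = mass / volume * 1000
= 9.55 / 4800.5 * 1000
= 0.001989376107 * 1000
= 1.9894 mg/m^3


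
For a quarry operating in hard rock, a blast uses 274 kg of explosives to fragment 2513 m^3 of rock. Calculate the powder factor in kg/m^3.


0.109 kg/m^3

Powder factor = explosive mass / rock volume
= 274 / 2513
= 0.109 kg/m^3


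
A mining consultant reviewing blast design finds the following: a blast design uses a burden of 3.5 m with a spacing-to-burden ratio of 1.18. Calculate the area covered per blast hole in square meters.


First, find the spacing:
Spacing = burden * ratio = 3.5 * 1.18
= 4.13 m
Then, calculate the area:
Area = burden * spacing = 3.5 * 4.13
= 14.455 m^2

14.455 m^2


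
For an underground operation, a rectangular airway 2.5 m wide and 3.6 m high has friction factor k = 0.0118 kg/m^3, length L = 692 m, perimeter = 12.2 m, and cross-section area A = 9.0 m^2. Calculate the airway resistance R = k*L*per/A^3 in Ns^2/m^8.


Compute the numerator:
k * L * per = 0.0118 * 692 * 12.2
= 99.62032
Compute the denominator:
A^3 = 9.0^3 = 729
Resistance:
R = 99.62032 / 729
= 0.1367 Ns^2/m^8

0.1367 Ns^2/m^8


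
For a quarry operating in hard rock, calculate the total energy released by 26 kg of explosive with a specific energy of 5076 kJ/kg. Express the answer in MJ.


131.976 MJ

Energy = mass * specific_energy / 1000
= 26 * 5076 / 1000
= 131976 / 1000
= 131.976 MJ


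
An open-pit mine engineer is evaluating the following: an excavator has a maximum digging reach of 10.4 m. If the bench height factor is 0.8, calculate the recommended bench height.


Bench height = reach * factor
= 10.4 * 0.8
= 8.32 m

8.32 m


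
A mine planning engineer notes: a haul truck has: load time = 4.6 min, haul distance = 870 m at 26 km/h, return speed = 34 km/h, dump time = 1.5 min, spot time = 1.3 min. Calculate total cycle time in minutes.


10.943 min

Convert haul speed to m/min: 26 * 1000/60 = 433.3333333 m/min
Haul time = 870 / 433.3333333 = 2.007692308 min
Convert return speed to m/min: 34 * 1000/60 = 566.6666667 m/min
Return time = 870 / 566.6666667 = 1.535294118 min
Total cycle time:
= 4.6 + 2.007692308 + 1.5 + 1.535294118 + 1.3
= 10.943 min


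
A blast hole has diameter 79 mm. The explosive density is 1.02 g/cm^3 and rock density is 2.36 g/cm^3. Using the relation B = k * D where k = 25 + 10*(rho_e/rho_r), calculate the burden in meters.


2.3164 m

First, compute k:
rho_e / rho_r = 1.02 / 2.36 = 0.4322033898
k = 25 + 10 * 0.4322033898 = 29.3220339
Then, compute burden:
B = k * D / 1000 = 29.3220339 * 79 / 1000
= 2316.440678 / 1000
= 2.3164 m


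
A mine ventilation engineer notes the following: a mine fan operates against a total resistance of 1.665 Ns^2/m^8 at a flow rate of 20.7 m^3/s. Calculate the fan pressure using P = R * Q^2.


713.4359 Pa

Compute Q^2:
Q^2 = 20.7^2 = 428.49
Compute pressure:
P = R * Q^2 = 1.665 * 428.49
= 713.4359 Pa


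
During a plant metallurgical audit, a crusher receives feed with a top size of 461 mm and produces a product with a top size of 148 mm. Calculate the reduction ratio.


Reduction ratio = feed size / product size
= 461 / 148
= 3.1149

3.1149


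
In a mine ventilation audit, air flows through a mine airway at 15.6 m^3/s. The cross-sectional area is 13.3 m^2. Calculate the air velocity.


Velocity = flow rate / cross-sectional area
= 15.6 / 13.3
= 1.1729 m/s

1.1729 m/s


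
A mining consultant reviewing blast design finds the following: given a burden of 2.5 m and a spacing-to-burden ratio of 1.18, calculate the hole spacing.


2.95 m

Spacing = burden * ratio
= 2.5 * 1.18
= 2.95 m


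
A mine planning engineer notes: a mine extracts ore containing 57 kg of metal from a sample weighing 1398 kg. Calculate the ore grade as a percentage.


4.0773%

Ore grade = (metal mass / ore mass) * 100
= (57 / 1398) * 100
= 0.04077253219 * 100
= 4.0773%


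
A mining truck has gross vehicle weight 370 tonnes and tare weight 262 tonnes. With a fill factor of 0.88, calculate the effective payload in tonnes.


95.04 tonnes

Maximum payload = gross - tare
= 370 - 262 = 108 tonnes
Effective payload = max payload * fill factor
= 108 * 0.88
= 95.04 tonnes


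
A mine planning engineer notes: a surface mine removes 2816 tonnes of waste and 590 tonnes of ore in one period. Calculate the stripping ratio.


4.7729

Stripping ratio = waste tonnage / ore tonnage
= 2816 / 590
= 4.7729


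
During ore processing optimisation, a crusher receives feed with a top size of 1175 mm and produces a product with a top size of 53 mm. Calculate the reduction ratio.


Reduction ratio = feed size / product size
= 1175 / 53
= 22.1698

22.1698


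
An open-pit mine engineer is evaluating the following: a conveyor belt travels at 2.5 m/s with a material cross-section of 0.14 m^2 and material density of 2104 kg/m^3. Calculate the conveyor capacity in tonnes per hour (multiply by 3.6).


2651.04 t/h

Volumetric flow = speed * area
= 2.5 * 0.14 = 0.35 m^3/s
Mass flow = volumetric * density
= 0.35 * 2104 = 736.4 kg/s
Convert to t/h: multiply by 3.6
Capacity = 736.4 * 3.6
= 2651.04 t/h


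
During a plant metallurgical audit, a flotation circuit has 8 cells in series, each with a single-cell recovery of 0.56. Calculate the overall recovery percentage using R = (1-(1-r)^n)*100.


Complement of single-cell recovery:
1 - r = 1 - 0.56 = 0.44
Raise to power n:
(1 - r)^8 = 0.44^8 = 0.001404822363
Overall recovery:
R = (1 - 0.001404822363) * 100
= 99.8595%

99.8595%


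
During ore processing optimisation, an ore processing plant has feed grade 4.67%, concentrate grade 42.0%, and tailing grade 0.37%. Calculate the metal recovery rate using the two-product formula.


92.8955%

Using the two-product formula:
R = 100 * c * (f - t) / (f * (c - t))
Numerator = 100 * 42.0 * (4.67 - 0.37)
= 100 * 42.0 * 4.3
= 18060.0
Denominator = 4.67 * (42.0 - 0.37)
= 4.67 * 41.63
= 194.4121
R = 18060.0 / 194.4121
= 92.8955%


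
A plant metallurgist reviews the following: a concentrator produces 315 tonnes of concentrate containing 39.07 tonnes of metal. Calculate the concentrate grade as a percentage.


Grade = (metal in concentrate / concentrate mass) * 100
= (39.07 / 315) * 100
= 0.124031746 * 100
= 12.4032%

12.4032%


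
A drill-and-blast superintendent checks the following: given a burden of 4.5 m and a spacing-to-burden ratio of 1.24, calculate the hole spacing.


5.58 m

Spacing = burden * ratio
= 4.5 * 1.24
= 5.58 m


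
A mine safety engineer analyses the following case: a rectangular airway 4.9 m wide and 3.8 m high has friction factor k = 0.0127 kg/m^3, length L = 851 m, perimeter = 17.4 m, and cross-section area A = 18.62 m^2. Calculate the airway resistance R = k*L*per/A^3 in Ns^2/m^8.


0.0291 Ns^2/m^8

Compute the numerator:
k * L * per = 0.0127 * 851 * 17.4
= 188.05398
Compute the denominator:
A^3 = 18.62^3 = 6455.635928
Resistance:
R = 188.05398 / 6455.635928
= 0.0291 Ns^2/m^8


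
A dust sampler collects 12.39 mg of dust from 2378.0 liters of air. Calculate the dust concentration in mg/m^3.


Convert liters to m^3: 1 m^3 = 1000 L
Concentration = mass / volume * 1000
= 12.39 / 2378.0 * 1000
= 0.005210260723 * 1000
= 5.2103 mg/m^3

5.2103 mg/m^3


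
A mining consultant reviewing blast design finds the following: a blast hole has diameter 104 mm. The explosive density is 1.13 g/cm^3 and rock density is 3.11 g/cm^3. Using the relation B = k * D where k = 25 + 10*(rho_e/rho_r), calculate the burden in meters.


2.9779 m

First, compute k:
rho_e / rho_r = 1.13 / 3.11 = 0.3633440514
k = 25 + 10 * 0.3633440514 = 28.63344051
Then, compute burden:
B = k * D / 1000 = 28.63344051 * 104 / 1000
= 2977.877814 / 1000
= 2.9779 m


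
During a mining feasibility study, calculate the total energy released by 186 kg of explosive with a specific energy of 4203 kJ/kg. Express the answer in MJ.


Energy = mass * specific_energy / 1000
= 186 * 4203 / 1000
= 781758 / 1000
= 781.758 MJ

781.758 MJ


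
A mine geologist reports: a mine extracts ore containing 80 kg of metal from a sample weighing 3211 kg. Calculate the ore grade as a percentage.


Ore grade = (metal mass / ore mass) * 100
= (80 / 3211) * 100
= 0.0249143569 * 100
= 2.4914%

2.4914%


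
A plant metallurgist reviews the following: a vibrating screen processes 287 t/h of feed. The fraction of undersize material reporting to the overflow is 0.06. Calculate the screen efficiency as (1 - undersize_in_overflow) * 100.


Screen efficiency = (1 - fraction of undersize in overflow) * 100
= (1 - 0.06) * 100
= 0.94 * 100
= 94.0%

94.0%


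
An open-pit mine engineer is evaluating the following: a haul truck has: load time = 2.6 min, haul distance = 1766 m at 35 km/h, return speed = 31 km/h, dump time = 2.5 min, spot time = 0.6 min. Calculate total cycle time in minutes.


Convert haul speed to m/min: 35 * 1000/60 = 583.3333333 m/min
Haul time = 1766 / 583.3333333 = 3.027428571 min
Convert return speed to m/min: 31 * 1000/60 = 516.6666667 m/min
Return time = 1766 / 516.6666667 = 3.418064516 min
Total cycle time:
= 2.6 + 3.027428571 + 2.5 + 3.418064516 + 0.6
= 12.1455 min

12.1455 min


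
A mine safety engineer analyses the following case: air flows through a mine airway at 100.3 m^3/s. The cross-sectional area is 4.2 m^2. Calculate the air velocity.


23.881 m/s

Velocity = flow rate / cross-sectional area
= 100.3 / 4.2
= 23.881 m/s


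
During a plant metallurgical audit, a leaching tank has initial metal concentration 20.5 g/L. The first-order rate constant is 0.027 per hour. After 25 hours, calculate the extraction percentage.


Compute the exponent:
-k * t = -0.027 * 25 = -0.675
Remaining concentration:
C = 20.5 * exp(-0.675)
= 20.5 * 0.5091564206
= 10.43770662 g/L
Extracted = 20.5 - 10.43770662 = 10.06229338 g/L
Extraction % = 10.06229338 / 20.5 * 100
= 49.0844%

49.0844%


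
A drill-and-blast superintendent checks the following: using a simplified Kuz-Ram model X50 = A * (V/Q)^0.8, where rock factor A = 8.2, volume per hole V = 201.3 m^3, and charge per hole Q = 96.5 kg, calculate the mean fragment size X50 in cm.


14.7661 cm

Compute V/Q:
V/Q = 201.3 / 96.5 = 2.086010363
Raise to the power 0.8:
(V/Q)^0.8 = 2.086010363^0.8 = 1.800748946
Multiply by A:
X50 = 8.2 * 1.800748946
= 14.7661 cm


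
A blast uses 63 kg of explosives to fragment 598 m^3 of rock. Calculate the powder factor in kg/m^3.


0.1054 kg/m^3

Powder factor = explosive mass / rock volume
= 63 / 598
= 0.1054 kg/m^3


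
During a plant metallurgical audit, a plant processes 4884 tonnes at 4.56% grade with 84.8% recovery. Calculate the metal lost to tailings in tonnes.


33.852 tonnes

Total metal in feed:
= 4884 * 4.56 / 100 = 222.7104 tonnes
Metal recovered:
= 222.7104 * 84.8 / 100 = 188.8584192 tonnes
Metal lost to tailings:
= 222.7104 - 188.8584192
= 33.852 tonnes


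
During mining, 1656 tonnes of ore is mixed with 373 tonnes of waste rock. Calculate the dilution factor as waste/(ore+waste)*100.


Total material = ore + waste
= 1656 + 373 = 2029 tonnes
Dilution = waste / total * 100
= 373 / 2029 * 100
= 0.1838344012 * 100
= 18.3834%

18.3834%


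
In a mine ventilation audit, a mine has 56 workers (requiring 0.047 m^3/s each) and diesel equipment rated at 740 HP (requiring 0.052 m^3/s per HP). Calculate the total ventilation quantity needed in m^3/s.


Airflow for workers:
Q_people = 56 * 0.047 = 2.632 m^3/s
Airflow for diesel equipment:
Q_diesel = 740 * 0.052 = 38.48 m^3/s
Total ventilation:
Q_total = 2.632 + 38.48
= 41.112 m^3/s

41.112 m^3/s


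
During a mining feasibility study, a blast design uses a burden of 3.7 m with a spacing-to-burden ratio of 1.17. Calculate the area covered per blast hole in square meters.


First, find the spacing:
Spacing = burden * ratio = 3.7 * 1.17
= 4.329 m
Then, calculate the area:
Area = burden * spacing = 3.7 * 4.329
= 16.0173 m^2

16.0173 m^2


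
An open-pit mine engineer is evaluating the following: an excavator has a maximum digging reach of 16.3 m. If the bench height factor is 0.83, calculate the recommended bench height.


Bench height = reach * factor
= 16.3 * 0.83
= 13.529 m

13.529 m


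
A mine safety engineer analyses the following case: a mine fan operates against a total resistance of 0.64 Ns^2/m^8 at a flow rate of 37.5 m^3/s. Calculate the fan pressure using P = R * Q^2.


900.0 Pa

Compute Q^2:
Q^2 = 37.5^2 = 1406.25
Compute pressure:
P = R * Q^2 = 0.64 * 1406.25
= 900.0 Pa


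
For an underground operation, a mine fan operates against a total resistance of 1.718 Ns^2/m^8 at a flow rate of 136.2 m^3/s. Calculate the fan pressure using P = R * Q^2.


31869.6559 Pa

Compute Q^2:
Q^2 = 136.2^2 = 18550.44
Compute pressure:
P = R * Q^2 = 1.718 * 18550.44
= 31869.6559 Pa


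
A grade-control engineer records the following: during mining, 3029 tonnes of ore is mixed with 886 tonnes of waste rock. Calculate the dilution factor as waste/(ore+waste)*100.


Total material = ore + waste
= 3029 + 886 = 3915 tonnes
Dilution = waste / total * 100
= 886 / 3915 * 100
= 0.2263090677 * 100
= 22.6309%

22.6309%


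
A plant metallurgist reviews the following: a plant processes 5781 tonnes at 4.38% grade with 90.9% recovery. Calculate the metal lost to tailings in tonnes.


23.0419 tonnes

Total metal in feed:
= 5781 * 4.38 / 100 = 253.2078 tonnes
Metal recovered:
= 253.2078 * 90.9 / 100 = 230.1658902 tonnes
Metal lost to tailings:
= 253.2078 - 230.1658902
= 23.0419 tonnes


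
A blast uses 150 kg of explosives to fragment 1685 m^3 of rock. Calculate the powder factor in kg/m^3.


Powder factor = explosive mass / rock volume
= 150 / 1685
= 0.089 kg/m^3

0.089 kg/m^3


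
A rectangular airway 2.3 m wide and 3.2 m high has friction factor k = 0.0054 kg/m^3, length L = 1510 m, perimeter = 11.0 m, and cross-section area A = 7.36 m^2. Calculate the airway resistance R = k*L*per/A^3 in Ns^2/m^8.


0.225 Ns^2/m^8

Compute the numerator:
k * L * per = 0.0054 * 1510 * 11.0
= 89.694
Compute the denominator:
A^3 = 7.36^3 = 398.688256
Resistance:
R = 89.694 / 398.688256
= 0.225 Ns^2/m^8


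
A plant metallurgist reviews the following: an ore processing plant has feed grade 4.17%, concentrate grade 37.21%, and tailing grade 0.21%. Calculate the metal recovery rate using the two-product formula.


Using the two-product formula:
R = 100 * c * (f - t) / (f * (c - t))
Numerator = 100 * 37.21 * (4.17 - 0.21)
= 100 * 37.21 * 3.96
= 14735.16
Denominator = 4.17 * (37.21 - 0.21)
= 4.17 * 37.0
= 154.29
R = 14735.16 / 154.29
= 95.503%

95.503%


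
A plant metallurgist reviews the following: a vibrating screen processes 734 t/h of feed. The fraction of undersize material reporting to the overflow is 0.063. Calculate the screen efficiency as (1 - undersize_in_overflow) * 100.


93.7%

Screen efficiency = (1 - fraction of undersize in overflow) * 100
= (1 - 0.063) * 100
= 0.937 * 100
= 93.7%


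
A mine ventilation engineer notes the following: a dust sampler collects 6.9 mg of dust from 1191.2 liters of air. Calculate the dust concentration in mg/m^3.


Convert liters to m^3: 1 m^3 = 1000 L
Concentration = mass / volume * 1000
= 6.9 / 1191.2 * 1000
= 0.005792478173 * 1000
= 5.7925 mg/m^3

5.7925 mg/m^3


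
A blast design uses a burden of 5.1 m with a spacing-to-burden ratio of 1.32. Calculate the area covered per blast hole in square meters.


34.3332 m^2

First, find the spacing:
Spacing = burden * ratio = 5.1 * 1.32
= 6.732 m
Then, calculate the area:
Area = burden * spacing = 5.1 * 6.732
= 34.3332 m^2


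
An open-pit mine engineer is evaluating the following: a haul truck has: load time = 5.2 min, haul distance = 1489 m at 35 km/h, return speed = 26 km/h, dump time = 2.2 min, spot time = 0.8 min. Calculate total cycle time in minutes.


Convert haul speed to m/min: 35 * 1000/60 = 583.3333333 m/min
Haul time = 1489 / 583.3333333 = 2.552571429 min
Convert return speed to m/min: 26 * 1000/60 = 433.3333333 m/min
Return time = 1489 / 433.3333333 = 3.436153846 min
Total cycle time:
= 5.2 + 2.552571429 + 2.2 + 3.436153846 + 0.8
= 14.1887 min

14.1887 min
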